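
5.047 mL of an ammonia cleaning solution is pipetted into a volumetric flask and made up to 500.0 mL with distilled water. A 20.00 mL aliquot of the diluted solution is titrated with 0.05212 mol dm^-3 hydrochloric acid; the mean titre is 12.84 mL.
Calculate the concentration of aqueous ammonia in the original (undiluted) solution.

NH3 + HCl → NH4Cl
n(HCl) = 0.01284 × 0.05212 = 6.692 × 10^-4 mol
n(NH3) in the aliquot = 6.692 × 10^-4 mol (1:1 ratio)
[NH3]_dilute = 6.692 × 10^-4 / 0.02000 = 0.03346 mol/L
Dilution factor = 500.0 / 5.047 = 99.07
[NH3]_stock = 0.03346 × 99.07 = 3.315 mol/L

3.315 mol/L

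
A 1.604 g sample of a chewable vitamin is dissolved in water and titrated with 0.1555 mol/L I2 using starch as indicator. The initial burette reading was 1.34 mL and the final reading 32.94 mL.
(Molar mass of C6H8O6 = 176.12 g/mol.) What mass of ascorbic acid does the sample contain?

0.8654 g

C6H8O6 + I2 → C6H6O6 + 2 HI
n(I2) = 0.03160 L × 0.1555 mol/L = 4.914 × 10^-3 mol
n(C6H8O6) = 4.914 × 10^-3 mol (1:1 ratio)
mass of C6H8O6 = 4.914 × 10^-3 × 176.12 g/mol = 0.8654 g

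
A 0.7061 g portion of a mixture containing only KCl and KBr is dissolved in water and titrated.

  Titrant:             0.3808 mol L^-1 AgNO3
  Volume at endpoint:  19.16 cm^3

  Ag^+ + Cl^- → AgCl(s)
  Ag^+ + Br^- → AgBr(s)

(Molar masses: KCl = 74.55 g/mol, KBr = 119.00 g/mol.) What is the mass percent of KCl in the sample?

n(AgNO3) = 0.01916 × 0.3808 = 7.296 × 10^-3 mol
Let x = n(KCl), y = n(KBr).
Titrant: 1x + 1y = 7.296 × 10^-3;  mass: 74.55x + 119.00y = 0.7061
Solving, x = 3.648 × 10^-3 mol, y = 3.648 × 10^-3 mol
mass of KCl = 3.648 × 10^-3 × 74.55 = 0.2719 g
% KCl = 0.2719 / 0.7061 × 100 = 38.51 %

38.51 %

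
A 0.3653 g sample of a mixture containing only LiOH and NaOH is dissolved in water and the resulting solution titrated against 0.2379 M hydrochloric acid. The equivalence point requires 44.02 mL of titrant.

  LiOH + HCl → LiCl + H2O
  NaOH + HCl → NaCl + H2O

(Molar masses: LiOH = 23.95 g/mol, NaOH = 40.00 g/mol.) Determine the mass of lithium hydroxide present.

n(HCl) = 0.04402 × 0.2379 = 0.01047 mol
Let x = n(LiOH), y = n(NaOH).
Titrant: 1x + 1y = 0.01047;  mass: 23.95x + 40.00y = 0.3653
Solving, x = 3.339 × 10^-3 mol, y = 7.133 × 10^-3 mol
mass of LiOH = 3.339 × 10^-3 × 23.95 = 0.07997 g

0.07997 g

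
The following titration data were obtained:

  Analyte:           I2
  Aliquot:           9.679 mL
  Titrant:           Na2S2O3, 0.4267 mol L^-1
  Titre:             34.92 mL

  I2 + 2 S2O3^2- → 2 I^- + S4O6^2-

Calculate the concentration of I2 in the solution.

0.7697 mol/L

n(Na2S2O3) = 0.03492 L × 0.4267 mol/L = 0.01490 mol
From the 1:2 mole ratio, n(I2) = 1/2 × 0.01490 = 7.450 × 10^-3 mol
[I2] = 7.450 × 10^-3 mol / 0.009679 L = 0.7697 mol/L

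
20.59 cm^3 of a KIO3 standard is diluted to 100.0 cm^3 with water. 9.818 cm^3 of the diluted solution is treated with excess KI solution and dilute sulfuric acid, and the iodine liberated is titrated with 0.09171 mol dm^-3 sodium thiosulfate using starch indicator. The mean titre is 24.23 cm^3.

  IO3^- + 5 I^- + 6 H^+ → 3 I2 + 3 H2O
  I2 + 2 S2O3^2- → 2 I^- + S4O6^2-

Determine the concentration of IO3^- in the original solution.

0.1832 mol/L

n(S2O3^2-) = 0.02423 × 0.09171 = 2.222 × 10^-3 mol
n(I2) = n(S2O3^2-)/2 = 1.111 × 10^-3 mol
From the 1:3 ratio, n(IO3^-) in the aliquot = 1/3 × 1.111 × 10^-3 = 3.704 × 10^-4 mol
[IO3^-]_dilute = 3.704 × 10^-4 / 0.009818 = 0.03772 mol/L
[IO3^-]_original = 0.03772 × 100.0/20.59 = 0.1832 mol/L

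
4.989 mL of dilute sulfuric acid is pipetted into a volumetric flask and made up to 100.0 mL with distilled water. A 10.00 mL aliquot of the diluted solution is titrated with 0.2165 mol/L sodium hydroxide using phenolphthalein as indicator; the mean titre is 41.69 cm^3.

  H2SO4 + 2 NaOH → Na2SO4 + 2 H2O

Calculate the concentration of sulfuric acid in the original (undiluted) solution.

n(NaOH) = 0.04169 × 0.2165 = 9.026 × 10^-3 mol
From the 1:2 ratio, n(H2SO4) in the aliquot = 1/2 × 9.026 × 10^-3 = 4.513 × 10^-3 mol
[H2SO4]_dilute = 4.513 × 10^-3 / 0.01000 = 0.4513 mol/L
Dilution factor = 100.0 / 4.989 = 20.04
[H2SO4]_stock = 0.4513 × 20.04 = 9.046 mol/L

9.046 mol/L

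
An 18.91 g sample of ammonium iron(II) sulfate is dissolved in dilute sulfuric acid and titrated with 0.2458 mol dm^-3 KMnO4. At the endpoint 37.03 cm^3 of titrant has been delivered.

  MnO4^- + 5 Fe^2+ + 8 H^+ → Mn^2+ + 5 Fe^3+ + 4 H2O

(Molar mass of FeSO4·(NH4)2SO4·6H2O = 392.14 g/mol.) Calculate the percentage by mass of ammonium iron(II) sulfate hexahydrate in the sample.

n(KMnO4) = 0.03703 L × 0.2458 mol/L = 9.102 × 10^-3 mol
From the 5:1 ratio, n(FeSO4·(NH4)2SO4·6H2O) = 5/1 × 9.102 × 10^-3 = 0.04551 mol
mass of FeSO4·(NH4)2SO4·6H2O = 0.04551 × 392.14 g/mol = 17.85 g
% FeSO4·(NH4)2SO4·6H2O = 17.85 / 18.91 × 100 = 94.37 %

94.37 %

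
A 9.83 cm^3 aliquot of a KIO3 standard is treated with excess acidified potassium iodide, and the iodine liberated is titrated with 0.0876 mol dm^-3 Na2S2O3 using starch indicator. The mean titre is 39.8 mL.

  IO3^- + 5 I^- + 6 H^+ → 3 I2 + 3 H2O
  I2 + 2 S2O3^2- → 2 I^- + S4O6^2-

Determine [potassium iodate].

0.0591 mol/L

n(S2O3^2-) = 0.0398 × 0.0876 = 3.49 × 10^-3 mol
n(I2) = n(S2O3^2-)/2 = 1.74 × 10^-3 mol
From the 1:3 ratio, n(IO3^-) in the aliquot = 1/3 × 1.74 × 10^-3 = 5.81 × 10^-4 mol
[IO3^-] = 5.81 × 10^-4 / 0.00983 = 0.0591 mol/L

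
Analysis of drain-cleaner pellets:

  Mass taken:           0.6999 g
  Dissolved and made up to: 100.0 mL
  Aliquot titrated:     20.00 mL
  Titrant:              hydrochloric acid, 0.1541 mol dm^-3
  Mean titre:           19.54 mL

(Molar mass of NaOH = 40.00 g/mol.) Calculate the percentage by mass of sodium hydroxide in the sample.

86.04 %

NaOH + HCl → NaCl + H2O
n(HCl) per titration = 0.01954 × 0.1541 = 3.011 × 10^-3 mol
n(NaOH) in each aliquot = 3.011 × 10^-3 mol (1:1 ratio)
n(NaOH) in the whole flask = 3.011 × 10^-3 × 100.0/20.00 = 0.01506 mol
mass of NaOH = 0.01506 × 40.00 = 0.6022 g
% NaOH = 0.6022 / 0.6999 × 100 = 86.04 %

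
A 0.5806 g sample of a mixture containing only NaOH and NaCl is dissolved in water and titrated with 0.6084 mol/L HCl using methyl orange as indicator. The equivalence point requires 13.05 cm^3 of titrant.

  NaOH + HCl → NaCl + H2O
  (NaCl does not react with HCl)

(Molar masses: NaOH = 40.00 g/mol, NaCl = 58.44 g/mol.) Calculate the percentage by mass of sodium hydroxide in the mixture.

n(HCl) = 0.01305 × 0.6084 = 7.940 × 10^-3 mol
Let x = n(NaOH), y = n(NaCl).
Titrant: 1x = 7.940 × 10^-3;  mass: 40.00x + 58.44y = 0.5806
Solving, x = 7.940 × 10^-3 mol, y = 4.501 × 10^-3 mol
mass of NaOH = 7.940 × 10^-3 × 40.00 = 0.3176 g
% NaOH = 0.3176 / 0.5806 × 100 = 54.70 %

54.70 %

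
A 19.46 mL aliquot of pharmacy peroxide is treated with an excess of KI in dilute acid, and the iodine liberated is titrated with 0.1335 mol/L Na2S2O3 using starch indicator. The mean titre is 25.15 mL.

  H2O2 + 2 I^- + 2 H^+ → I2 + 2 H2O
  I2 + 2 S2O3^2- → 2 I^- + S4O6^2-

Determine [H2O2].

0.08627 mol/L

n(S2O3^2-) = 0.02515 × 0.1335 = 3.358 × 10^-3 mol
n(I2) = n(S2O3^2-)/2 = 1.679 × 10^-3 mol
n(H2O2) in the aliquot = 1.679 × 10^-3 mol (1:1 ratio)
[H2O2] = 1.679 × 10^-3 / 0.01946 = 0.08627 mol/L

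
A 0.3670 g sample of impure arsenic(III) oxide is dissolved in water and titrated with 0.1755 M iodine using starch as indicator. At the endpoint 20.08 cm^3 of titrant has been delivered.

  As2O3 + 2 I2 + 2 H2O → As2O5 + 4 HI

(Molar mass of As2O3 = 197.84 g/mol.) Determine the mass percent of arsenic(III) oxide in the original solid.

n(I2) = 0.02008 L × 0.1755 mol/L = 3.524 × 10^-3 mol
From the 1:2 ratio, n(As2O3) = 1/2 × 3.524 × 10^-3 = 1.762 × 10^-3 mol
mass of As2O3 = 1.762 × 10^-3 × 197.84 g/mol = 0.3486 g
% As2O3 = 0.3486 / 0.3670 × 100 = 94.99 %

94.99 %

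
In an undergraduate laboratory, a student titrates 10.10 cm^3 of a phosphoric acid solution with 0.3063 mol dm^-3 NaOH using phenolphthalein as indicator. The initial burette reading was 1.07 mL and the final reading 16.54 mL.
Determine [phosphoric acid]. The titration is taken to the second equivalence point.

H3PO4 + 2 NaOH → Na2HPO4 + 2 H2O
n(NaOH) = 0.01547 L × 0.3063 mol/L = 4.738 × 10^-3 mol
From the 1:2 mole ratio, n(H3PO4) = 1/2 × 4.738 × 10^-3 = 2.369 × 10^-3 mol
[H3PO4] = 2.369 × 10^-3 mol / 0.01010 L = 0.2346 mol/L

0.2346 mol/L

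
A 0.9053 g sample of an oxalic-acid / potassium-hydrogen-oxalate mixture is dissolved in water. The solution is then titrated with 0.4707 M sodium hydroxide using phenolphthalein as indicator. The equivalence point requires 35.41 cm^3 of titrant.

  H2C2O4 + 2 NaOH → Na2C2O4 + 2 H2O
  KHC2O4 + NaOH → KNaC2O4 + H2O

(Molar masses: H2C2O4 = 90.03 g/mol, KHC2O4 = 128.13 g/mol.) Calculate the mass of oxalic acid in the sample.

n(NaOH) = 0.03541 × 0.4707 = 0.01667 mol
Let x = n(H2C2O4), y = n(KHC2O4).
Titrant: 2x + 1y = 0.01667;  mass: 90.03x + 128.13y = 0.9053
Solving, x = 7.401 × 10^-3 mol, y = 1.865 × 10^-3 mol
mass of H2C2O4 = 7.401 × 10^-3 × 90.03 = 0.6663 g

0.6663 g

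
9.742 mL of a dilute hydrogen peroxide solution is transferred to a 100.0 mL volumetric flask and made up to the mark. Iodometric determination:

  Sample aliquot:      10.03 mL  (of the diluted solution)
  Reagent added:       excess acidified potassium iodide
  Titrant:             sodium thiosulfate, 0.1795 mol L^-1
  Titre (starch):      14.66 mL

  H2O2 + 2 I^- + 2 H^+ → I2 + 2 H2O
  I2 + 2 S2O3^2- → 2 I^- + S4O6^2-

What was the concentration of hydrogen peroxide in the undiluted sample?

1.347 mol/L

n(S2O3^2-) = 0.01466 × 0.1795 = 2.631 × 10^-3 mol
n(I2) = n(S2O3^2-)/2 = 1.316 × 10^-3 mol
n(H2O2) in the aliquot = 1.316 × 10^-3 mol (1:1 ratio)
[H2O2]_dilute = 1.316 × 10^-3 / 0.01003 = 0.1312 mol/L
[H2O2]_original = 0.1312 × 100.0/9.742 = 1.347 mol/L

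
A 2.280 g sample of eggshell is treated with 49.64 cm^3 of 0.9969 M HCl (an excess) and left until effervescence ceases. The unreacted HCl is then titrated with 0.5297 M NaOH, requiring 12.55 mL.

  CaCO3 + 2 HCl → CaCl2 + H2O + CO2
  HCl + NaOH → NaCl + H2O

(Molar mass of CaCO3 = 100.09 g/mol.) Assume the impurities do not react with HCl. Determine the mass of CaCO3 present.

2.144 g

n(HCl) added = 0.04964 × 0.9969 = 0.04949 mol
n(NaOH) used in back-titration = 0.01255 × 0.5297 = 6.648 × 10^-3 mol
n(HCl) left over = 6.648 × 10^-3 mol (1:1 ratio)
n(HCl) consumed by analyte = 0.04949 − 6.648 × 10^-3 = 0.04284 mol
From the 1:2 ratio, n(CaCO3) = 1/2 × 0.04284 = 0.02142 mol
mass of CaCO3 = 0.02142 × 100.09 = 2.144 g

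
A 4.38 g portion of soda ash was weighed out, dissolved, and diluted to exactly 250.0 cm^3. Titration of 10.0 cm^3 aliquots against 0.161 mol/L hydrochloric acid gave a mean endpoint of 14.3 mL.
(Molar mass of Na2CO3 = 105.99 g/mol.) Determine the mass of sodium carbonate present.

Na2CO3 + 2 HCl → 2 NaCl + H2O + CO2
n(HCl) per titration = 0.0143 × 0.161 = 2.30 × 10^-3 mol
From the 1:2 ratio, n(Na2CO3) in each aliquot = 1/2 × 2.30 × 10^-3 = 1.15 × 10^-3 mol
n(Na2CO3) in the whole flask = 1.15 × 10^-3 × 250.0/10.0 = 0.0288 mol
mass of Na2CO3 = 0.0288 × 105.99 = 3.05 g

3.05 g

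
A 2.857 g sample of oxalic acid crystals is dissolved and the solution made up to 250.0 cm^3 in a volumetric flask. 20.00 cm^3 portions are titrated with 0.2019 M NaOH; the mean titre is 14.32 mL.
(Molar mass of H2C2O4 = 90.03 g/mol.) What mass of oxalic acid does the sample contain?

1.627 g

H2C2O4 + 2 NaOH → Na2C2O4 + 2 H2O
n(NaOH) per titration = 0.01432 × 0.2019 = 2.891 × 10^-3 mol
From the 1:2 ratio, n(H2C2O4) in each aliquot = 1/2 × 2.891 × 10^-3 = 1.446 × 10^-3 mol
n(H2C2O4) in the whole flask = 1.446 × 10^-3 × 250.0/20.00 = 0.01807 mol
mass of H2C2O4 = 0.01807 × 90.03 = 1.627 g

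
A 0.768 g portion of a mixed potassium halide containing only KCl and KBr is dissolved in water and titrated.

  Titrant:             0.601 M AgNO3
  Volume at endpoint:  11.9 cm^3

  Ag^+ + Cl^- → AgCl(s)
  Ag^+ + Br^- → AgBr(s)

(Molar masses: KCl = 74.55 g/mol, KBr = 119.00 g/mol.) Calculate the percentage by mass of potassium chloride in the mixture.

18.1 %

n(AgNO3) = 0.0119 × 0.601 = 7.15 × 10^-3 mol
Let x = n(KCl), y = n(KBr).
Titrant: 1x + 1y = 7.15 × 10^-3;  mass: 74.55x + 119.00y = 0.768
Solving, x = 1.87 × 10^-3 mol, y = 5.28 × 10^-3 mol
mass of KCl = 1.87 × 10^-3 × 74.55 = 0.139 g
% KCl = 0.139 / 0.768 × 100 = 18.1 %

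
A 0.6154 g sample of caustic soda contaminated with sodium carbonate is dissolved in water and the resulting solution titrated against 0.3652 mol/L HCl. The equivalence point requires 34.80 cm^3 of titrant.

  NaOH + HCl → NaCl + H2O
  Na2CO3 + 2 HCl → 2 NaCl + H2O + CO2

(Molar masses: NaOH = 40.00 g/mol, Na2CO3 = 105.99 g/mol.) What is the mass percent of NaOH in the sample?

n(HCl) = 0.03480 × 0.3652 = 0.01271 mol
Let x = n(NaOH), y = n(Na2CO3).
Titrant: 1x + 2y = 0.01271;  mass: 40.00x + 105.99y = 0.6154
Solving, x = 4.472 × 10^-3 mol, y = 4.119 × 10^-3 mol
mass of NaOH = 4.472 × 10^-3 × 40.00 = 0.1789 g
% NaOH = 0.1789 / 0.6154 × 100 = 29.07 %

29.07 %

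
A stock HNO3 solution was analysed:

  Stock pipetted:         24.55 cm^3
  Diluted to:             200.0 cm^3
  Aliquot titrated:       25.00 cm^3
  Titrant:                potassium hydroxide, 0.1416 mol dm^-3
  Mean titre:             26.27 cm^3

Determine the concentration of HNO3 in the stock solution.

1.212 mol/L

HNO3 + KOH → KNO3 + H2O
n(KOH) = 0.02627 × 0.1416 = 3.720 × 10^-3 mol
n(HNO3) in the aliquot = 3.720 × 10^-3 mol (1:1 ratio)
[HNO3]_dilute = 3.720 × 10^-3 / 0.02500 = 0.1488 mol/L
Dilution factor = 200.0 / 24.55 = 8.147
[HNO3]_stock = 0.1488 × 8.147 = 1.212 mol/L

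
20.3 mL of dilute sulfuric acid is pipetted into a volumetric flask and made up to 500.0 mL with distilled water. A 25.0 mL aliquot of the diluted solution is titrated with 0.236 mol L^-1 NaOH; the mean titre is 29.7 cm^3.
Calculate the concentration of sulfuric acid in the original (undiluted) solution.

H2SO4 + 2 NaOH → Na2SO4 + 2 H2O
n(NaOH) = 0.0297 × 0.236 = 7.01 × 10^-3 mol
From the 1:2 ratio, n(H2SO4) in the aliquot = 1/2 × 7.01 × 10^-3 = 3.50 × 10^-3 mol
[H2SO4]_dilute = 3.50 × 10^-3 / 0.0250 = 0.140 mol/L
Dilution factor = 500.0 / 20.3 = 24.63
[H2SO4]_stock = 0.140 × 24.63 = 3.45 mol/L

3.45 mol/L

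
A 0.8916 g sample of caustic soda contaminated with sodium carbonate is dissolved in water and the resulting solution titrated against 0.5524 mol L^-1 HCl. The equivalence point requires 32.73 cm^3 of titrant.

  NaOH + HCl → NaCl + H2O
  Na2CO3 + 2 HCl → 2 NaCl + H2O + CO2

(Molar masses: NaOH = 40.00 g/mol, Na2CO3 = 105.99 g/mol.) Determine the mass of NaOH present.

0.2049 g

n(HCl) = 0.03273 × 0.5524 = 0.01808 mol
Let x = n(NaOH), y = n(Na2CO3).
Titrant: 1x + 2y = 0.01808;  mass: 40.00x + 105.99y = 0.8916
Solving, x = 5.121 × 10^-3 mol, y = 6.479 × 10^-3 mol
mass of NaOH = 5.121 × 10^-3 × 40.00 = 0.2049 g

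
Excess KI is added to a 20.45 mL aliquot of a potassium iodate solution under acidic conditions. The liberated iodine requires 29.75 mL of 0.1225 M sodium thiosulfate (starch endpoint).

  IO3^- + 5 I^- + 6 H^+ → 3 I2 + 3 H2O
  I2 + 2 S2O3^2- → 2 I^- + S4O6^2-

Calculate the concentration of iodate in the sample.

0.02970 M

n(S2O3^2-) = 0.02975 × 0.1225 = 3.644 × 10^-3 mol
n(I2) = n(S2O3^2-)/2 = 1.822 × 10^-3 mol
From the 1:3 ratio, n(IO3^-) in the aliquot = 1/3 × 1.822 × 10^-3 = 6.074 × 10^-4 mol
[IO3^-] = 6.074 × 10^-4 / 0.02045 = 0.02970 mol/L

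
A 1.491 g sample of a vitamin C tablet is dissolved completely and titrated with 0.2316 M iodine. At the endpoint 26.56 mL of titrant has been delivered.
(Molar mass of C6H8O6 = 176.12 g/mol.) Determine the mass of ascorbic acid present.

C6H8O6 + I2 → C6H6O6 + 2 HI
n(I2) = 0.02656 L × 0.2316 mol/L = 6.151 × 10^-3 mol
n(C6H8O6) = 6.151 × 10^-3 mol (1:1 ratio)
mass of C6H8O6 = 6.151 × 10^-3 × 176.12 g/mol = 1.083 g

1.083 g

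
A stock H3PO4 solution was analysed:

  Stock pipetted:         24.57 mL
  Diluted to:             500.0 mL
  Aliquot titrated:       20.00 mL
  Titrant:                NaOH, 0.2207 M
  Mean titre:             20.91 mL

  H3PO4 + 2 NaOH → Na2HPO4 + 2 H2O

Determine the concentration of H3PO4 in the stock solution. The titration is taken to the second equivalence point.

2.348 M

n(NaOH) = 0.02091 × 0.2207 = 4.615 × 10^-3 mol
From the 1:2 ratio, n(H3PO4) in the aliquot = 1/2 × 4.615 × 10^-3 = 2.307 × 10^-3 mol
[H3PO4]_dilute = 2.307 × 10^-3 / 0.02000 = 0.1154 mol/L
Dilution factor = 500.0 / 24.57 = 20.35
[H3PO4]_stock = 0.1154 × 20.35 = 2.348 mol/L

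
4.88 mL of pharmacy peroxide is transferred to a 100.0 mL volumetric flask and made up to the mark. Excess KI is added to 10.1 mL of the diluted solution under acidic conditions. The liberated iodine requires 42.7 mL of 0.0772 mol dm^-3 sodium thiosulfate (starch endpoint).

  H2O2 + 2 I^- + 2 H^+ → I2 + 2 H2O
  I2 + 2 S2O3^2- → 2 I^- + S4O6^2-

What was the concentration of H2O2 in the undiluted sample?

3.34 mol/L

n(S2O3^2-) = 0.0427 × 0.0772 = 3.30 × 10^-3 mol
n(I2) = n(S2O3^2-)/2 = 1.65 × 10^-3 mol
n(H2O2) in the aliquot = 1.65 × 10^-3 mol (1:1 ratio)
[H2O2]_dilute = 1.65 × 10^-3 / 0.0101 = 0.163 mol/L
[H2O2]_original = 0.163 × 100.0/4.88 = 3.34 mol/L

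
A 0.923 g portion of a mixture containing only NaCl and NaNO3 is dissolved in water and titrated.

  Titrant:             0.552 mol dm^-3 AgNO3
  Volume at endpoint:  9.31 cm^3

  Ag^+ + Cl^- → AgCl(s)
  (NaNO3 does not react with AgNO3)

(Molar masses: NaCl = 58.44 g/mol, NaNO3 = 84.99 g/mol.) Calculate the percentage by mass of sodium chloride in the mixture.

32.5 %

n(AgNO3) = 0.00931 × 0.552 = 5.14 × 10^-3 mol
Let x = n(NaCl), y = n(NaNO3).
Titrant: 1x = 5.14 × 10^-3;  mass: 58.44x + 84.99y = 0.923
Solving, x = 5.14 × 10^-3 mol, y = 7.33 × 10^-3 mol
mass of NaCl = 5.14 × 10^-3 × 58.44 = 0.300 g
% NaCl = 0.300 / 0.923 × 100 = 32.5 %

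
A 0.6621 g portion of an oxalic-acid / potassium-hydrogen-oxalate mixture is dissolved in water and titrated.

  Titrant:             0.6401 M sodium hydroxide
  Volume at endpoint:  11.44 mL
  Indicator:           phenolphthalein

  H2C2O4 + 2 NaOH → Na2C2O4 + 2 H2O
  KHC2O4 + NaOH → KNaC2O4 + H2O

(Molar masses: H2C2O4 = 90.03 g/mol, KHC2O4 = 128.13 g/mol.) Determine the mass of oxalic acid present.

n(NaOH) = 0.01144 × 0.6401 = 7.323 × 10^-3 mol
Let x = n(H2C2O4), y = n(KHC2O4).
Titrant: 2x + 1y = 7.323 × 10^-3;  mass: 90.03x + 128.13y = 0.6621
Solving, x = 1.661 × 10^-3 mol, y = 4.000 × 10^-3 mol
mass of H2C2O4 = 1.661 × 10^-3 × 90.03 = 0.1496 g

0.1496 g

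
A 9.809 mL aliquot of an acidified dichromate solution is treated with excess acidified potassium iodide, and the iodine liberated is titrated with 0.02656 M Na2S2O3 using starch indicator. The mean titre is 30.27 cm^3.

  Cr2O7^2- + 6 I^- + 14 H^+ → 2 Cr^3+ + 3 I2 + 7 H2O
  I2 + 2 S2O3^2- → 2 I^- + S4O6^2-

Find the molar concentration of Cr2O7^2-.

n(S2O3^2-) = 0.03027 × 0.02656 = 8.040 × 10^-4 mol
n(I2) = n(S2O3^2-)/2 = 4.020 × 10^-4 mol
From the 1:3 ratio, n(Cr2O7^2-) in the aliquot = 1/3 × 4.020 × 10^-4 = 1.340 × 10^-4 mol
[Cr2O7^2-] = 1.340 × 10^-4 / 0.009809 = 0.01366 mol/L

0.01366 M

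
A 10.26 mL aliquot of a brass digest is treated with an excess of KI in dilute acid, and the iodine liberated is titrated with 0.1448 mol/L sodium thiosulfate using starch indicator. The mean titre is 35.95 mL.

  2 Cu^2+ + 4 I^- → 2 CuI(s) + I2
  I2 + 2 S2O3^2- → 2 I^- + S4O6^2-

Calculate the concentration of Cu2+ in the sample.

0.5074 mol/L

n(S2O3^2-) = 0.03595 × 0.1448 = 5.206 × 10^-3 mol
n(I2) = n(S2O3^2-)/2 = 2.603 × 10^-3 mol
From the 2:1 ratio, n(Cu2+) in the aliquot = 2/1 × 2.603 × 10^-3 = 5.206 × 10^-3 mol
[Cu2+] = 5.206 × 10^-3 / 0.01026 = 0.5074 mol/L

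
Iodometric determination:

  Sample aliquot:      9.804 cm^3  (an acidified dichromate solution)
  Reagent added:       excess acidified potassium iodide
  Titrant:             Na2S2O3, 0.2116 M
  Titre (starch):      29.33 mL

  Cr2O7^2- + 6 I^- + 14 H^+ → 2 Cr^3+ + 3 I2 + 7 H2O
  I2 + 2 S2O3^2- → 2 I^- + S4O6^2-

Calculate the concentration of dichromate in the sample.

n(S2O3^2-) = 0.02933 × 0.2116 = 6.206 × 10^-3 mol
n(I2) = n(S2O3^2-)/2 = 3.103 × 10^-3 mol
From the 1:3 ratio, n(Cr2O7^2-) in the aliquot = 1/3 × 3.103 × 10^-3 = 1.034 × 10^-3 mol
[Cr2O7^2-] = 1.034 × 10^-3 / 0.009804 = 0.1055 mol/L

0.1055 M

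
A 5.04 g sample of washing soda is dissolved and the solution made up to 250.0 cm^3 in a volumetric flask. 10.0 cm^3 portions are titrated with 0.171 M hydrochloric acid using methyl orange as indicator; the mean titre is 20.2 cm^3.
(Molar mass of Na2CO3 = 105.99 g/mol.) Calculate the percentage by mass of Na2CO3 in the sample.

Na2CO3 + 2 HCl → 2 NaCl + H2O + CO2
n(HCl) per titration = 0.0202 × 0.171 = 3.45 × 10^-3 mol
From the 1:2 ratio, n(Na2CO3) in each aliquot = 1/2 × 3.45 × 10^-3 = 1.73 × 10^-3 mol
n(Na2CO3) in the whole flask = 1.73 × 10^-3 × 250.0/10.0 = 0.0432 mol
mass of Na2CO3 = 0.0432 × 105.99 = 4.58 g
% Na2CO3 = 4.58 / 5.04 × 100 = 90.8 %

90.8 %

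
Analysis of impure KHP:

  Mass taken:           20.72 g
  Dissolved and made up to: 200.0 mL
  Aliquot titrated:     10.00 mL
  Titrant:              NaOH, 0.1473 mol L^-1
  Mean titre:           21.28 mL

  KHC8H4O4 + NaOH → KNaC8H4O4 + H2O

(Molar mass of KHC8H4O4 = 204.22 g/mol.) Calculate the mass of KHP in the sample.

n(NaOH) per titration = 0.02128 × 0.1473 = 3.135 × 10^-3 mol
n(KHC8H4O4) in each aliquot = 3.135 × 10^-3 mol (1:1 ratio)
n(KHC8H4O4) in the whole flask = 3.135 × 10^-3 × 200.0/10.00 = 0.06269 mol
mass of KHC8H4O4 = 0.06269 × 204.22 = 12.80 g

12.80 g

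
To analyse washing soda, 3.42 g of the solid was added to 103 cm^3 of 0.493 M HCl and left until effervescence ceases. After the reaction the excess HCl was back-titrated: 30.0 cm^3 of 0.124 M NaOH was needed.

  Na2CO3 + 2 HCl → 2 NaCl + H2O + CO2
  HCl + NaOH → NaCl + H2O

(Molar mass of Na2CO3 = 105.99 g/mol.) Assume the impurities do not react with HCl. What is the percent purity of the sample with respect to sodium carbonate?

n(HCl) added = 0.103 × 0.493 = 0.0508 mol
n(NaOH) used in back-titration = 0.0300 × 0.124 = 3.72 × 10^-3 mol
n(HCl) left over = 3.72 × 10^-3 mol (1:1 ratio)
n(HCl) consumed by analyte = 0.0508 − 3.72 × 10^-3 = 0.0471 mol
From the 1:2 ratio, n(Na2CO3) = 1/2 × 0.0471 = 0.0235 mol
mass of Na2CO3 = 0.0235 × 105.99 = 2.49 g
% Na2CO3 = 2.49 / 3.42 × 100 = 72.9 %

72.9 %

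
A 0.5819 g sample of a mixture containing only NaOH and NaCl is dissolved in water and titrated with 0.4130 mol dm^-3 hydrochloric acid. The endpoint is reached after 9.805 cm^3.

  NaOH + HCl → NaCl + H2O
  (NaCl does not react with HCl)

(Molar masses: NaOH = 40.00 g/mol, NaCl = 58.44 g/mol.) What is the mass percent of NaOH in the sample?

n(HCl) = 0.009805 × 0.4130 = 4.049 × 10^-3 mol
Let x = n(NaOH), y = n(NaCl).
Titrant: 1x = 4.049 × 10^-3;  mass: 40.00x + 58.44y = 0.5819
Solving, x = 4.049 × 10^-3 mol, y = 7.186 × 10^-3 mol
mass of NaOH = 4.049 × 10^-3 × 40.00 = 0.1620 g
% NaOH = 0.1620 / 0.5819 × 100 = 27.84 %

27.84 %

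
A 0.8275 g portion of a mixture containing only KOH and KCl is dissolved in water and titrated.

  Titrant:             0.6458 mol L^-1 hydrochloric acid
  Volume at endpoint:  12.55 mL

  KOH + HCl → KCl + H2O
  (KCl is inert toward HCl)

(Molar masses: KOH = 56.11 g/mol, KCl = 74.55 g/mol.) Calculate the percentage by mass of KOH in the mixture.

n(HCl) = 0.01255 × 0.6458 = 8.105 × 10^-3 mol
Let x = n(KOH), y = n(KCl).
Titrant: 1x = 8.105 × 10^-3;  mass: 56.11x + 74.55y = 0.8275
Solving, x = 8.105 × 10^-3 mol, y = 5.000 × 10^-3 mol
mass of KOH = 8.105 × 10^-3 × 56.11 = 0.4548 g
% KOH = 0.4548 / 0.8275 × 100 = 54.96 %

54.96 %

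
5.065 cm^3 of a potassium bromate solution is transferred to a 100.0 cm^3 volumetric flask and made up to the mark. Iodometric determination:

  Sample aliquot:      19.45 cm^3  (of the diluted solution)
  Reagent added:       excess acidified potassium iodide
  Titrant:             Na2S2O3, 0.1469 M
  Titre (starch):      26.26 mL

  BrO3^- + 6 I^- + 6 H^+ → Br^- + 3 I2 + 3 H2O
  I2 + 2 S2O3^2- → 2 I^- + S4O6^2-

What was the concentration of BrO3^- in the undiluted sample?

n(S2O3^2-) = 0.02626 × 0.1469 = 3.858 × 10^-3 mol
n(I2) = n(S2O3^2-)/2 = 1.929 × 10^-3 mol
From the 1:3 ratio, n(BrO3^-) in the aliquot = 1/3 × 1.929 × 10^-3 = 6.429 × 10^-4 mol
[BrO3^-]_dilute = 6.429 × 10^-4 / 0.01945 = 0.03306 mol/L
[BrO3^-]_original = 0.03306 × 100.0/5.065 = 0.6526 mol/L

0.6526 M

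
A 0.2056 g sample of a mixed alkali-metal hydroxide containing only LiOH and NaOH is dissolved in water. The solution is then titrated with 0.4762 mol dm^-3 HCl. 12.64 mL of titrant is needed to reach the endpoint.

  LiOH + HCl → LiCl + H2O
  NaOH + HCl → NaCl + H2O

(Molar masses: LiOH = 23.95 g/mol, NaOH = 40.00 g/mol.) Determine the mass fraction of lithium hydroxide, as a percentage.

n(HCl) = 0.01264 × 0.4762 = 6.019 × 10^-3 mol
Let x = n(LiOH), y = n(NaOH).
Titrant: 1x + 1y = 6.019 × 10^-3;  mass: 23.95x + 40.00y = 0.2056
Solving, x = 2.191 × 10^-3 mol, y = 3.828 × 10^-3 mol
mass of LiOH = 2.191 × 10^-3 × 23.95 = 0.05248 g
% LiOH = 0.05248 / 0.2056 × 100 = 25.52 %

25.52 %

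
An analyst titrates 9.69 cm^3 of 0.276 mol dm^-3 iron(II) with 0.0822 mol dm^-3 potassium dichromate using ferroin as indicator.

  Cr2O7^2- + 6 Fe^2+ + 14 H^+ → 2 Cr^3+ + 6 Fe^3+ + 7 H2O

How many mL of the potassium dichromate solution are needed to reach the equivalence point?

5.42 mL

n(Fe2+) = 0.00969 L × 0.276 mol/L = 2.67 × 10^-3 mol
From the 1:6 stoichiometry, n(K2Cr2O7) = 1/6 × 2.67 × 10^-3 = 4.46 × 10^-4 mol
V(K2Cr2O7) = 4.46 × 10^-4 mol / 0.0822 mol/L = 0.00542 L = 5.42 mL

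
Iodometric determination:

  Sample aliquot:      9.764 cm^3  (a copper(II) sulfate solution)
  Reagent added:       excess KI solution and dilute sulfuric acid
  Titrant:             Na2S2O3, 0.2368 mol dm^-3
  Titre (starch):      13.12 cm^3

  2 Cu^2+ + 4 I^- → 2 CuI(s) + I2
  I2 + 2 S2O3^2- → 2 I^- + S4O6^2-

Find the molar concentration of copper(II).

n(S2O3^2-) = 0.01312 × 0.2368 = 3.107 × 10^-3 mol
n(I2) = n(S2O3^2-)/2 = 1.553 × 10^-3 mol
From the 2:1 ratio, n(Cu2+) in the aliquot = 2/1 × 1.553 × 10^-3 = 3.107 × 10^-3 mol
[Cu2+] = 3.107 × 10^-3 / 0.009764 = 0.3182 mol/L

0.3182 mol/L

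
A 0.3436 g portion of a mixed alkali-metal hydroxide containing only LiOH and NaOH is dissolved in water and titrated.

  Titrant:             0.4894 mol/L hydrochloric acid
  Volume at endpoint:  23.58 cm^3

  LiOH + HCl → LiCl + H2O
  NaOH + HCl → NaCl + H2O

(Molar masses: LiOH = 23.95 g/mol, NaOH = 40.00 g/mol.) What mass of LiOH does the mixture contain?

0.1761 g

n(HCl) = 0.02358 × 0.4894 = 0.01154 mol
Let x = n(LiOH), y = n(NaOH).
Titrant: 1x + 1y = 0.01154;  mass: 23.95x + 40.00y = 0.3436
Solving, x = 7.352 × 10^-3 mol, y = 4.188 × 10^-3 mol
mass of LiOH = 7.352 × 10^-3 × 23.95 = 0.1761 g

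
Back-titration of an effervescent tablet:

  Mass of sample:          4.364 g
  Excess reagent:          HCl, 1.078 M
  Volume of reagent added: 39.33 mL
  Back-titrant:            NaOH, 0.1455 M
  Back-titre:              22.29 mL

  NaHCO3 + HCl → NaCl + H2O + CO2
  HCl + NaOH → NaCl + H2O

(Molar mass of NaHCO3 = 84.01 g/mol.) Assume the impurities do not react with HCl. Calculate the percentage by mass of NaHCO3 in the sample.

n(HCl) added = 0.03933 × 1.078 = 0.04240 mol
n(NaOH) used in back-titration = 0.02229 × 0.1455 = 3.243 × 10^-3 mol
n(HCl) left over = 3.243 × 10^-3 mol (1:1 ratio)
n(HCl) consumed by analyte = 0.04240 − 3.243 × 10^-3 = 0.03915 mol
n(NaHCO3) = 0.03915 mol (1:1 ratio)
mass of NaHCO3 = 0.03915 × 84.01 = 3.289 g
% NaHCO3 = 3.289 / 4.364 × 100 = 75.38 %

75.38 %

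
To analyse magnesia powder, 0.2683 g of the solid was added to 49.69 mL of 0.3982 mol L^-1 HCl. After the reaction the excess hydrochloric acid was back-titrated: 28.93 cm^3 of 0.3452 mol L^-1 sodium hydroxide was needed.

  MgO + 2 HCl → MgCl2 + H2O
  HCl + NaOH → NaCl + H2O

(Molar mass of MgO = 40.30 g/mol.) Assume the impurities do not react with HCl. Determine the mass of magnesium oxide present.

0.1975 g

n(HCl) added = 0.04969 × 0.3982 = 0.01979 mol
n(NaOH) used in back-titration = 0.02893 × 0.3452 = 9.987 × 10^-3 mol
n(HCl) left over = 9.987 × 10^-3 mol (1:1 ratio)
n(HCl) consumed by analyte = 0.01979 − 9.987 × 10^-3 = 9.800 × 10^-3 mol
From the 1:2 ratio, n(MgO) = 1/2 × 9.800 × 10^-3 = 4.900 × 10^-3 mol
mass of MgO = 4.900 × 10^-3 × 40.30 = 0.1975 g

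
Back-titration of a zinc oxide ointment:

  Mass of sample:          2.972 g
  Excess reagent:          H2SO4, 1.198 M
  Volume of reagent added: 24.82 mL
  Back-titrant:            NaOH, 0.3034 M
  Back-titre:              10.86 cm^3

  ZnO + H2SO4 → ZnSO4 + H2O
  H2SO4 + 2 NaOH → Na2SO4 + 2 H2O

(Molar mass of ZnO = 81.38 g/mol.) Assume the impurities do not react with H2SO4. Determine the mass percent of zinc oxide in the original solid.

n(H2SO4) added = 0.02482 × 1.198 = 0.02973 mol
n(NaOH) used in back-titration = 0.01086 × 0.3034 = 3.295 × 10^-3 mol
From the 1:2 ratio, n(H2SO4) left over = 1/2 × 3.295 × 10^-3 = 1.647 × 10^-3 mol
n(H2SO4) consumed by analyte = 0.02973 − 1.647 × 10^-3 = 0.02809 mol
n(ZnO) = 0.02809 mol (1:1 ratio)
mass of ZnO = 0.02809 × 81.38 = 2.286 g
% ZnO = 2.286 / 2.972 × 100 = 76.91 %

76.91 %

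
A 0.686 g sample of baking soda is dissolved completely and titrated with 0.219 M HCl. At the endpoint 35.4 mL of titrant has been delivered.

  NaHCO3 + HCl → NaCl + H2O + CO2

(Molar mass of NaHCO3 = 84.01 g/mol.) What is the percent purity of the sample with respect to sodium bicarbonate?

94.9 %

n(HCl) = 0.0354 L × 0.219 mol/L = 7.75 × 10^-3 mol
n(NaHCO3) = 7.75 × 10^-3 mol (1:1 ratio)
mass of NaHCO3 = 7.75 × 10^-3 × 84.01 g/mol = 0.651 g
% NaHCO3 = 0.651 / 0.686 × 100 = 94.9 %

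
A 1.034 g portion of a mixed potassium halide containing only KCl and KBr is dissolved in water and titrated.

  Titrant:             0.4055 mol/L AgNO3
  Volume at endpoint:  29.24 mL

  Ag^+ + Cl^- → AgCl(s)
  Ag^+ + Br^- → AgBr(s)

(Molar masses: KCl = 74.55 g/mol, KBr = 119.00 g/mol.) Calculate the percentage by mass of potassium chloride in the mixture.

n(AgNO3) = 0.02924 × 0.4055 = 0.01186 mol
Let x = n(KCl), y = n(KBr).
Titrant: 1x + 1y = 0.01186;  mass: 74.55x + 119.00y = 1.034
Solving, x = 8.481 × 10^-3 mol, y = 3.376 × 10^-3 mol
mass of KCl = 8.481 × 10^-3 × 74.55 = 0.6322 g
% KCl = 0.6322 / 1.034 × 100 = 61.14 %

61.14 %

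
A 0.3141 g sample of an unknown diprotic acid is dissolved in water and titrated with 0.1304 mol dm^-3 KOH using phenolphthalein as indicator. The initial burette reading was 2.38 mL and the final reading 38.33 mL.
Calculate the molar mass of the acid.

134.0 g/mol

n(KOH) = 0.03595 L × 0.1304 mol/L = 4.688 × 10^-3 mol
From the 1:2 ratio, n(H2A) = 1/2 × 4.688 × 10^-3 = 2.344 × 10^-3 mol
M = m / n = 0.3141 g / 2.344 × 10^-3 mol = 134.0 g/mol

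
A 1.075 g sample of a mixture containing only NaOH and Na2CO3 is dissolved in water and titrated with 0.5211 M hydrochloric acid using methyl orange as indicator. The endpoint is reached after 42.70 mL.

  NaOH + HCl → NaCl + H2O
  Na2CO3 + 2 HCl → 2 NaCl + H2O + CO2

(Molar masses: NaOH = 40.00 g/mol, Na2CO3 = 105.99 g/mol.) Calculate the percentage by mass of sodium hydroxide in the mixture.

n(HCl) = 0.04270 × 0.5211 = 0.02225 mol
Let x = n(NaOH), y = n(Na2CO3).
Titrant: 1x + 2y = 0.02225;  mass: 40.00x + 105.99y = 1.075
Solving, x = 8.018 × 10^-3 mol, y = 7.117 × 10^-3 mol
mass of NaOH = 8.018 × 10^-3 × 40.00 = 0.3207 g
% NaOH = 0.3207 / 1.075 × 100 = 29.83 %

29.83 %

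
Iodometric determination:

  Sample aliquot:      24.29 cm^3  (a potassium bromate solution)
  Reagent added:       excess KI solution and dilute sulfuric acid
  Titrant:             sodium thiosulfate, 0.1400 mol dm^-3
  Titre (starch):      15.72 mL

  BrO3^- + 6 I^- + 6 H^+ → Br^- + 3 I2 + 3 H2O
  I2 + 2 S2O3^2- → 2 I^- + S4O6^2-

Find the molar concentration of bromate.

0.01510 mol/L

n(S2O3^2-) = 0.01572 × 0.1400 = 2.201 × 10^-3 mol
n(I2) = n(S2O3^2-)/2 = 1.100 × 10^-3 mol
From the 1:3 ratio, n(BrO3^-) in the aliquot = 1/3 × 1.100 × 10^-3 = 3.668 × 10^-4 mol
[BrO3^-] = 3.668 × 10^-4 / 0.02429 = 0.01510 mol/L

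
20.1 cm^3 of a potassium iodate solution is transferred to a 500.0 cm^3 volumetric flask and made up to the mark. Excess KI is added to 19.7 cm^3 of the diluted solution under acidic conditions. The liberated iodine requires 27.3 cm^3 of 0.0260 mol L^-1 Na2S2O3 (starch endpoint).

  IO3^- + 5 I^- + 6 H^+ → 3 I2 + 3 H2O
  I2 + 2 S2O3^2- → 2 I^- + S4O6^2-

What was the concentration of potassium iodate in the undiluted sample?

n(S2O3^2-) = 0.0273 × 0.0260 = 7.10 × 10^-4 mol
n(I2) = n(S2O3^2-)/2 = 3.55 × 10^-4 mol
From the 1:3 ratio, n(IO3^-) in the aliquot = 1/3 × 3.55 × 10^-4 = 1.18 × 10^-4 mol
[IO3^-]_dilute = 1.18 × 10^-4 / 0.0197 = 0.00601 mol/L
[IO3^-]_original = 0.00601 × 500.0/20.1 = 0.149 mol/L

0.149 mol/L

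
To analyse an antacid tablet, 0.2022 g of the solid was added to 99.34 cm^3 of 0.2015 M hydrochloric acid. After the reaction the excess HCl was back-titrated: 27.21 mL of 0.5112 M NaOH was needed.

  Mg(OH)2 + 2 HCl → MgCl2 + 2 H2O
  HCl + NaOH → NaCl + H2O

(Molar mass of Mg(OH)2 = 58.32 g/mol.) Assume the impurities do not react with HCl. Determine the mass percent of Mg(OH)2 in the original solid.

n(HCl) added = 0.09934 × 0.2015 = 0.02002 mol
n(NaOH) used in back-titration = 0.02721 × 0.5112 = 0.01391 mol
n(HCl) left over = 0.01391 mol (1:1 ratio)
n(HCl) consumed by analyte = 0.02002 − 0.01391 = 6.107 × 10^-3 mol
From the 1:2 ratio, n(Mg(OH)2) = 1/2 × 6.107 × 10^-3 = 3.054 × 10^-3 mol
mass of Mg(OH)2 = 3.054 × 10^-3 × 58.32 = 0.1781 g
% Mg(OH)2 = 0.1781 / 0.2022 × 100 = 88.07 %

88.07 %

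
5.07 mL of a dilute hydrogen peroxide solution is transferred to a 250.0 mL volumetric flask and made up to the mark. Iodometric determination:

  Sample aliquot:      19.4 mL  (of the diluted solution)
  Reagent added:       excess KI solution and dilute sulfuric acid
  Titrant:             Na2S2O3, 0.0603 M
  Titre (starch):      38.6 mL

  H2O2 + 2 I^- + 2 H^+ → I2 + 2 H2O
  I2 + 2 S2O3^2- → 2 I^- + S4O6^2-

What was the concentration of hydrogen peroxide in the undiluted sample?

n(S2O3^2-) = 0.0386 × 0.0603 = 2.33 × 10^-3 mol
n(I2) = n(S2O3^2-)/2 = 1.16 × 10^-3 mol
n(H2O2) in the aliquot = 1.16 × 10^-3 mol (1:1 ratio)
[H2O2]_dilute = 1.16 × 10^-3 / 0.0194 = 0.0600 mol/L
[H2O2]_original = 0.0600 × 250.0/5.07 = 2.96 mol/L

2.96 M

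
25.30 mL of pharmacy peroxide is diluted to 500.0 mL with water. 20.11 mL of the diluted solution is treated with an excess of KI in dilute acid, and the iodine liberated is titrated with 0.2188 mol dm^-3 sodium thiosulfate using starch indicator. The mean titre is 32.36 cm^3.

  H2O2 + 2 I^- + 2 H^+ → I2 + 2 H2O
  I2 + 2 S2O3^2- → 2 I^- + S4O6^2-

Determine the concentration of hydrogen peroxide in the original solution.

n(S2O3^2-) = 0.03236 × 0.2188 = 7.080 × 10^-3 mol
n(I2) = n(S2O3^2-)/2 = 3.540 × 10^-3 mol
n(H2O2) in the aliquot = 3.540 × 10^-3 mol (1:1 ratio)
[H2O2]_dilute = 3.540 × 10^-3 / 0.02011 = 0.1760 mol/L
[H2O2]_original = 0.1760 × 500.0/25.30 = 3.479 mol/L

3.479 mol/L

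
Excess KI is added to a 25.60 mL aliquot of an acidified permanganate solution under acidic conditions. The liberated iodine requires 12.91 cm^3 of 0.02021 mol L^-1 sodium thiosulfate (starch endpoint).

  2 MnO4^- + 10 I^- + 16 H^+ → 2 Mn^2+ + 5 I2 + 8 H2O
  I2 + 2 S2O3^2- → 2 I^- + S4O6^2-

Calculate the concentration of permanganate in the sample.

n(S2O3^2-) = 0.01291 × 0.02021 = 2.609 × 10^-4 mol
n(I2) = n(S2O3^2-)/2 = 1.305 × 10^-4 mol
From the 2:5 ratio, n(MnO4^-) in the aliquot = 2/5 × 1.305 × 10^-4 = 5.218 × 10^-5 mol
[MnO4^-] = 5.218 × 10^-5 / 0.02560 = 0.002038 mol/L

0.002038 mol/L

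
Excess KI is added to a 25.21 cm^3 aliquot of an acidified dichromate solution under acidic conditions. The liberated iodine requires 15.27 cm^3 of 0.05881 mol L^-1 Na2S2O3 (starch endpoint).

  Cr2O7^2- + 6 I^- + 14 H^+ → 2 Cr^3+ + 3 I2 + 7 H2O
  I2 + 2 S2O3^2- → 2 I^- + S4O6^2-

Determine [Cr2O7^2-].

0.005937 mol/L

n(S2O3^2-) = 0.01527 × 0.05881 = 8.980 × 10^-4 mol
n(I2) = n(S2O3^2-)/2 = 4.490 × 10^-4 mol
From the 1:3 ratio, n(Cr2O7^2-) in the aliquot = 1/3 × 4.490 × 10^-4 = 1.497 × 10^-4 mol
[Cr2O7^2-] = 1.497 × 10^-4 / 0.02521 = 0.005937 mol/L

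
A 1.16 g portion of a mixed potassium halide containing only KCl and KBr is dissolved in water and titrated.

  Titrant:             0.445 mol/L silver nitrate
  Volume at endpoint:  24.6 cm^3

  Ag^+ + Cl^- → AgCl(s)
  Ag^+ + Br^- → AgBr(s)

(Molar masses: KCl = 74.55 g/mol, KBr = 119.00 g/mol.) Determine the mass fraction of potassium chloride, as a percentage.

20.6 %

n(AgNO3) = 0.0246 × 0.445 = 0.0109 mol
Let x = n(KCl), y = n(KBr).
Titrant: 1x + 1y = 0.0109;  mass: 74.55x + 119.00y = 1.16
Solving, x = 3.21 × 10^-3 mol, y = 7.74 × 10^-3 mol
mass of KCl = 3.21 × 10^-3 × 74.55 = 0.239 g
% KCl = 0.239 / 1.16 × 100 = 20.6 %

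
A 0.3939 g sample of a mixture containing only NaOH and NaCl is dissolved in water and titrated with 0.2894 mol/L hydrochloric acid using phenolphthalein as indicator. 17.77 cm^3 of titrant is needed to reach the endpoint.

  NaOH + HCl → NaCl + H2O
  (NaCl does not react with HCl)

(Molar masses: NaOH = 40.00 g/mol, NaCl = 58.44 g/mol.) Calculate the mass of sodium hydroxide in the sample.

n(HCl) = 0.01777 × 0.2894 = 5.143 × 10^-3 mol
Let x = n(NaOH), y = n(NaCl).
Titrant: 1x = 5.143 × 10^-3;  mass: 40.00x + 58.44y = 0.3939
Solving, x = 5.143 × 10^-3 mol, y = 3.220 × 10^-3 mol
mass of NaOH = 5.143 × 10^-3 × 40.00 = 0.2057 g

0.2057 g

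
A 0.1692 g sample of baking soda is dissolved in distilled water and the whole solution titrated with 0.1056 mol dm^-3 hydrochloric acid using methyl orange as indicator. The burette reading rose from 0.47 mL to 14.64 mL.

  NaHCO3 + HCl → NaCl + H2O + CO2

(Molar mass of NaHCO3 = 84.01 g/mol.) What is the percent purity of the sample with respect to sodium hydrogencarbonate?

n(HCl) = 0.01417 L × 0.1056 mol/L = 1.496 × 10^-3 mol
n(NaHCO3) = 1.496 × 10^-3 mol (1:1 ratio)
mass of NaHCO3 = 1.496 × 10^-3 × 84.01 g/mol = 0.1257 g
% NaHCO3 = 0.1257 / 0.1692 × 100 = 74.30 %

74.30 %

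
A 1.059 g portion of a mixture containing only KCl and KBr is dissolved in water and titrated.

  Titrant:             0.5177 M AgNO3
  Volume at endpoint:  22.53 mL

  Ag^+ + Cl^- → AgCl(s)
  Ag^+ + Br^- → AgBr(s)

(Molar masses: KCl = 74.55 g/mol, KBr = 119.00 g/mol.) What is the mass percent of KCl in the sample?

52.10 %

n(AgNO3) = 0.02253 × 0.5177 = 0.01166 mol
Let x = n(KCl), y = n(KBr).
Titrant: 1x + 1y = 0.01166;  mass: 74.55x + 119.00y = 1.059
Solving, x = 7.401 × 10^-3 mol, y = 4.262 × 10^-3 mol
mass of KCl = 7.401 × 10^-3 × 74.55 = 0.5518 g
% KCl = 0.5518 / 1.059 × 100 = 52.10 %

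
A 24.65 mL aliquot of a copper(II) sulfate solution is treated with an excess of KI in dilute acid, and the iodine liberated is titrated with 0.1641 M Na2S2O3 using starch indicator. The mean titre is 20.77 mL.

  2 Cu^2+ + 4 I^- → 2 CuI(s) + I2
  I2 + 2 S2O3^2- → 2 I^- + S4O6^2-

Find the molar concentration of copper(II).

n(S2O3^2-) = 0.02077 × 0.1641 = 3.408 × 10^-3 mol
n(I2) = n(S2O3^2-)/2 = 1.704 × 10^-3 mol
From the 2:1 ratio, n(Cu2+) in the aliquot = 2/1 × 1.704 × 10^-3 = 3.408 × 10^-3 mol
[Cu2+] = 3.408 × 10^-3 / 0.02465 = 0.1383 mol/L

0.1383 M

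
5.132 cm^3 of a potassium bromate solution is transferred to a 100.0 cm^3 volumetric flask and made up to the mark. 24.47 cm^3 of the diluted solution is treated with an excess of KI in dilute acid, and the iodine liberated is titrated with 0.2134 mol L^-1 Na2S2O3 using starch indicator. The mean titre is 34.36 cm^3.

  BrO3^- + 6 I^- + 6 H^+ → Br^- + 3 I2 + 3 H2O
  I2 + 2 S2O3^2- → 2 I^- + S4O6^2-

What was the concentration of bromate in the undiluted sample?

n(S2O3^2-) = 0.03436 × 0.2134 = 7.332 × 10^-3 mol
n(I2) = n(S2O3^2-)/2 = 3.666 × 10^-3 mol
From the 1:3 ratio, n(BrO3^-) in the aliquot = 1/3 × 3.666 × 10^-3 = 1.222 × 10^-3 mol
[BrO3^-]_dilute = 1.222 × 10^-3 / 0.02447 = 0.04994 mol/L
[BrO3^-]_original = 0.04994 × 100.0/5.132 = 0.9731 mol/L

0.9731 mol/L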